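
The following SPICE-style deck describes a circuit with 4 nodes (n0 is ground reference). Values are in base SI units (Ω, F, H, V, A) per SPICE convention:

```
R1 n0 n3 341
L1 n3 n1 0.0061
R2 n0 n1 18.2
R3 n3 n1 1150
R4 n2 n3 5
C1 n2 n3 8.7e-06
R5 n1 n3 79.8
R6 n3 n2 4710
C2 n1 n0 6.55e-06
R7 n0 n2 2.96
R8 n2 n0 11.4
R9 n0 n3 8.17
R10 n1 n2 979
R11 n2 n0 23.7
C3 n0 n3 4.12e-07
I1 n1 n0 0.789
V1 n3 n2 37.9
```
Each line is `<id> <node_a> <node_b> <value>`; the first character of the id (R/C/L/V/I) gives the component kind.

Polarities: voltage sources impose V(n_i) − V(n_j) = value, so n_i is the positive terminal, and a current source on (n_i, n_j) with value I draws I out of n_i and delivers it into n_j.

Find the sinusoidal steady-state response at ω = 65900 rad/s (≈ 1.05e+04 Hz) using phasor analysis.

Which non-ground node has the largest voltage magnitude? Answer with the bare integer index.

MNA unknowns: 3 node voltages V₁..V_3 plus 1 source current (V1)
R1: Y=0.002933+0.000j on G[0,3]
L1: Y=0.000-0.002488j on G[3,1]
R2: Y=0.05495+0.000j on G[0,1]
R3: Y=0.0008696+0.000j on G[3,1]
R4: Y=0.2000+0.000j on G[2,3]
C1: Y=0.000+0.5733j on G[2,3]
R5: Y=0.01253+0.000j on G[1,3]
R6: Y=0.0002123+0.000j on G[3,2]
C2: Y=0.000+0.4316j on G[1,0]
R7: Y=0.3378+0.000j on G[0,2]
R8: Y=0.08772+0.000j on G[2,0]
R9: Y=0.1224+0.000j on G[0,3]
R10: Y=0.001021+0.000j on G[1,2]
R11: Y=0.04219+0.000j on G[2,0]
C3: Y=0.000+0.02715j on G[0,3]
I1: z[1]−=0.789, z[0]+=0.789
V1: row V3−V2=37.9, i_V1 at 3,2
solve → V1=-0.3533+0.8973j, V2=-8.707-1.162j, V3=29.19-1.162j
aux → i_V1=-11.67-22.28j

3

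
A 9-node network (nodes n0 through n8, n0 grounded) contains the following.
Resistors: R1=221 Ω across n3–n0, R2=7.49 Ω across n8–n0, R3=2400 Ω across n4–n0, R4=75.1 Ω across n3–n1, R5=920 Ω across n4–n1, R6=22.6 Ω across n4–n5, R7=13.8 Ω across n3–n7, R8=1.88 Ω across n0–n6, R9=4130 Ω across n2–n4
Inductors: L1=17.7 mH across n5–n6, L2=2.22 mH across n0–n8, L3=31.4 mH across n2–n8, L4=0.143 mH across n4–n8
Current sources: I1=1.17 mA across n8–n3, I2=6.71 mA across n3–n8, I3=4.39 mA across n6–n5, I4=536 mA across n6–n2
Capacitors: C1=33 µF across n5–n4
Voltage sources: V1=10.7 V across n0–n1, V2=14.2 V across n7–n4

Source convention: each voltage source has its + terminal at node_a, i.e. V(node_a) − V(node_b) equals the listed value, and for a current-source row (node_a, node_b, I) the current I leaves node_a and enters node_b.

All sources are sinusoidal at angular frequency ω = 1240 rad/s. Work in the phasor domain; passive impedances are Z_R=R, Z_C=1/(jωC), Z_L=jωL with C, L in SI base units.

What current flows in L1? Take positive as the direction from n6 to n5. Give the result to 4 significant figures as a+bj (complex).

MNA unknowns: 8 node voltages V₁..V_8 plus 2 source currents (V1, V2)
R1: Y=0.004525+0.000j on G[3,0]
L1: Y=0.000-0.04556j on G[5,6]
R2: Y=0.1335+0.000j on G[8,0]
R3: Y=0.0004167+0.000j on G[4,0]
R4: Y=0.01332+0.000j on G[3,1]
L2: Y=0.000-0.3633j on G[0,8]
L3: Y=0.000-0.02568j on G[2,8]
L4: Y=0.000-5.640j on G[4,8]
R5: Y=0.001087+0.000j on G[4,1]
R6: Y=0.04425+0.000j on G[4,5]
R7: Y=0.07246+0.000j on G[3,7]
R8: Y=0.5319+0.000j on G[0,6]
I1: z[8]−=0.00117, z[3]+=0.00117
I2: z[3]−=0.00671, z[8]+=0.00671
C1: Y=0.000+0.04092j on G[5,4]
R9: Y=0.0002421+0.000j on G[2,4]
I3: z[6]−=0.00439, z[5]+=0.00439
I4: z[6]−=0.536, z[2]+=0.536
V1: row V0−V1=10.7, i_V1 at 0,1
V2: row V7−V4=14.2, i_V2 at 7,4
solve → V1=-10.70+0.000j, V2=0.2774+21.25j, V3=9.816+0.2528j, V4=0.07520+0.3151j, V5=-0.3041+1.281j, V6=-0.9018-0.05120j, V7=14.28+0.3151j, V8=0.08005+0.3844j
aux → i_V1=-0.2849-0.003709j, i_V2=-0.3231-0.004511j

-0.06071+0.02723j A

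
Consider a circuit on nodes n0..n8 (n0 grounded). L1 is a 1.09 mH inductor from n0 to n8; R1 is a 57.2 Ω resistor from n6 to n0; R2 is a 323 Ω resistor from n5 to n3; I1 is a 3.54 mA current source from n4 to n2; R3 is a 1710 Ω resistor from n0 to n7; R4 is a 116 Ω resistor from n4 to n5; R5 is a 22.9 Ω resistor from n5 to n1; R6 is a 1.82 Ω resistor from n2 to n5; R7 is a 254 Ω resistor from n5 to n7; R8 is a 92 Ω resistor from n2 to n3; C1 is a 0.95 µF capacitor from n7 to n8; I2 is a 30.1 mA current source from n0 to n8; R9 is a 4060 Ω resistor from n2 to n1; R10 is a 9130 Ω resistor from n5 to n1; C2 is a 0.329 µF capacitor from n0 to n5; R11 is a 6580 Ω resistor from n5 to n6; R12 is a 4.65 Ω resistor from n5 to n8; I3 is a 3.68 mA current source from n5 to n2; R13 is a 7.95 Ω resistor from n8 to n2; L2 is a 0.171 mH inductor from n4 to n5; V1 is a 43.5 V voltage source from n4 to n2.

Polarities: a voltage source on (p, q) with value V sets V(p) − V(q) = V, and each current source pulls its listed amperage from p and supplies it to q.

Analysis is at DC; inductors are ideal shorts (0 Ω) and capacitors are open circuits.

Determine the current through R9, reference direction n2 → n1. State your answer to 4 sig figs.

-0.01065 A

Element admittances at DC:
  L1: short n0↔n8 (DC inductor)
  Y(R1) = 0.01748 S between n6,n0
  Y(R2) = 0.003096 S between n5,n3
  I1: injects 0.00354 A into n2 (from n4)
  Y(R3) = 0.0005848 S between n0,n7
  Y(R4) = 0.008621 S between n4,n5
  Y(R5) = 0.04367 S between n5,n1
  Y(R6) = 0.5495 S between n2,n5
  Y(R7) = 0.003937 S between n5,n7
  Y(R8) = 0.01087 S between n2,n3
  Y(C1) = 0.000 S between n7,n8
  I2: injects 0.0301 A into n8 (from n0)
  Y(R9) = 0.0002463 S between n2,n1
  Y(R10) = 0.0001095 S between n5,n1
  Y(C2) = 0.000 S between n0,n5
  Y(R11) = 0.0001520 S between n5,n6
  Y(R12) = 0.2151 S between n5,n8
  I3: injects 0.00368 A into n2 (from n5)
  Y(R13) = 0.1258 S between n8,n2
  L2: short n4↔n5 (DC inductor)
  V1: constraint V(n4)−V(n2) = 43.5
Assemble and solve the 11×11 MNA system:
  V(n1)=15.78  V(n2)=-27.48  V(n3)=-17.83  V(n4)=16.02  V(n5)=16.02  V(n6)=0.1381  V(n7)=13.95  V(n8)=0.000
  i(L1)=-0.01953  i(L2)=27.48  i(V1)=-27.48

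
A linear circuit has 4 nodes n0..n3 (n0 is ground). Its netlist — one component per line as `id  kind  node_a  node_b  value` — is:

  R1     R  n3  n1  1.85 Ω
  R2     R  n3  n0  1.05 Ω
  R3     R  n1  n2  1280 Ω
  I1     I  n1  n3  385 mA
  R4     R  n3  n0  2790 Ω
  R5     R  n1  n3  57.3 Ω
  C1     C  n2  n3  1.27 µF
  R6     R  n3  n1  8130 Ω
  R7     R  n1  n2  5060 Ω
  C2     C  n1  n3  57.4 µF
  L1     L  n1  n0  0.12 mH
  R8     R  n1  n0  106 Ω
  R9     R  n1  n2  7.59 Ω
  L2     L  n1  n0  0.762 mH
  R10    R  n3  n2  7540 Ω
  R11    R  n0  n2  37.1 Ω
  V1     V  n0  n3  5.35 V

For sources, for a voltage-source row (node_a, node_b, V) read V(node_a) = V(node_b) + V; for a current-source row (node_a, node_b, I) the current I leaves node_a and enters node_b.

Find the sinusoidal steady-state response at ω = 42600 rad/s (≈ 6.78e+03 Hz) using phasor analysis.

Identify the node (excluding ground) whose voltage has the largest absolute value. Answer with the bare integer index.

Apply KCL at each of the 3 non-ground nodes and solve the resulting linear system.
Node n1: branches {R1, R3, I1, R5, R6, R7, C2, L1, R8, R9, L2} → V_1 = -5.892-0.04396j
Node n2: branches {R3, C1, R7, R9, R10, R11} → V_2 = -4.956-0.1700j
Node n3: branches {R1, R2, I1, R4, R5, C1, R6, C2, R10, V1} → V_3 = -5.350+0.000j
Source currents: i(V1)=-5.296+1.329j

1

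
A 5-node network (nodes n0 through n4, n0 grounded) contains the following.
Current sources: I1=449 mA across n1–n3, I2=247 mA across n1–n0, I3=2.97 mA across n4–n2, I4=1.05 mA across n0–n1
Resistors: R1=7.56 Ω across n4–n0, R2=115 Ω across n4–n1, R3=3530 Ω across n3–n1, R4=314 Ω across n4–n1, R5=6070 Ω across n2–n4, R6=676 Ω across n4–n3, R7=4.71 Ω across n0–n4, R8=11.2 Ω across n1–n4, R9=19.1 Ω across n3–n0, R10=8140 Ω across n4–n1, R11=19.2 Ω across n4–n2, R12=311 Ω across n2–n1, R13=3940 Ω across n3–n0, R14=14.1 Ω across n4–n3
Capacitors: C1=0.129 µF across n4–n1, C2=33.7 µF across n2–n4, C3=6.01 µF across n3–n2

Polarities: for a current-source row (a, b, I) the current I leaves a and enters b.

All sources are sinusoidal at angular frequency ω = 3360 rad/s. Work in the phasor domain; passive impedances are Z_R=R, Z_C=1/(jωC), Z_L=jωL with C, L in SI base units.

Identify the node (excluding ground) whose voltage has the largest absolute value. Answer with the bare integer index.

MNA unknowns: 4 node voltages V₁..V_4
I1: z[1]−=0.449, z[3]+=0.449
R1: Y=0.1323+0.000j on G[4,0]
C1: Y=0.000+0.0004334j on G[4,1]
C2: Y=0.000+0.1132j on G[2,4]
R2: Y=0.008696+0.000j on G[4,1]
R3: Y=0.0002833+0.000j on G[3,1]
R4: Y=0.003185+0.000j on G[4,1]
R5: Y=0.0001647+0.000j on G[2,4]
R6: Y=0.001479+0.000j on G[4,3]
C3: Y=0.000+0.02019j on G[3,2]
I2: z[1]−=0.247, z[0]+=0.247
R7: Y=0.2123+0.000j on G[0,4]
R8: Y=0.08929+0.000j on G[1,4]
R9: Y=0.05236+0.000j on G[3,0]
R10: Y=0.0001229+0.000j on G[4,1]
R11: Y=0.05208+0.000j on G[4,2]
R12: Y=0.003215+0.000j on G[2,1]
R13: Y=0.0002538+0.000j on G[3,0]
R14: Y=0.07092+0.000j on G[4,3]
I3: z[4]−=0.00297, z[2]+=0.00297
I4: z[0]−=0.00105, z[1]+=0.00105
solve → V1=-7.744+0.1108j, V2=-0.6490+0.3289j, V3=2.774-0.5068j, V4=-1.137+0.07737j

1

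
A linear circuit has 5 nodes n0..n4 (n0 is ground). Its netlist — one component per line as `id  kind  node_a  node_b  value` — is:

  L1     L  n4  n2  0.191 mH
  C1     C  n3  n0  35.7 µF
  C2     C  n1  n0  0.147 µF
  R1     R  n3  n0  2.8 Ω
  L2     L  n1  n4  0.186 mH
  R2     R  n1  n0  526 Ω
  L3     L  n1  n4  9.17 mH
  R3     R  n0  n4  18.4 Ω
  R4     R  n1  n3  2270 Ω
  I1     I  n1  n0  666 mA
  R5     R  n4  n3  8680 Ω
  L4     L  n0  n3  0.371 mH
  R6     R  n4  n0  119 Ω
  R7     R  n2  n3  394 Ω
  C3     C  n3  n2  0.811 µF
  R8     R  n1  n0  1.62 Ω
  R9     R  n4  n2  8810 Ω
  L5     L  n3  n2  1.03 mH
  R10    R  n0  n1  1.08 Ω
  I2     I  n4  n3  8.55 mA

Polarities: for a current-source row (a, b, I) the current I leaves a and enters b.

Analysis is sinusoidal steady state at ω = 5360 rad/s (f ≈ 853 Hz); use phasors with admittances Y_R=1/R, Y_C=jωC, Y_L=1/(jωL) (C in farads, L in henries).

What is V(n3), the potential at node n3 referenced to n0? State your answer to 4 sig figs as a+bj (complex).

-0.06722+0.06784j V

Apply KCL at each of the 4 non-ground nodes and solve the resulting linear system.
Node n1: branches {C2, L2, R2, L3, R4, I1, R8, R10} → V_1 = -0.4142-0.02888j
Node n2: branches {L1, R7, C3, R9, L5} → V_2 = -0.3239+0.007974j
Node n3: branches {C1, R1, R4, R5, L4, R7, C3, L5, I2} → V_3 = -0.06722+0.06784j
Node n4: branches {L1, L2, L3, R3, R5, R6, R9, I2} → V_4 = -0.3702-0.003524j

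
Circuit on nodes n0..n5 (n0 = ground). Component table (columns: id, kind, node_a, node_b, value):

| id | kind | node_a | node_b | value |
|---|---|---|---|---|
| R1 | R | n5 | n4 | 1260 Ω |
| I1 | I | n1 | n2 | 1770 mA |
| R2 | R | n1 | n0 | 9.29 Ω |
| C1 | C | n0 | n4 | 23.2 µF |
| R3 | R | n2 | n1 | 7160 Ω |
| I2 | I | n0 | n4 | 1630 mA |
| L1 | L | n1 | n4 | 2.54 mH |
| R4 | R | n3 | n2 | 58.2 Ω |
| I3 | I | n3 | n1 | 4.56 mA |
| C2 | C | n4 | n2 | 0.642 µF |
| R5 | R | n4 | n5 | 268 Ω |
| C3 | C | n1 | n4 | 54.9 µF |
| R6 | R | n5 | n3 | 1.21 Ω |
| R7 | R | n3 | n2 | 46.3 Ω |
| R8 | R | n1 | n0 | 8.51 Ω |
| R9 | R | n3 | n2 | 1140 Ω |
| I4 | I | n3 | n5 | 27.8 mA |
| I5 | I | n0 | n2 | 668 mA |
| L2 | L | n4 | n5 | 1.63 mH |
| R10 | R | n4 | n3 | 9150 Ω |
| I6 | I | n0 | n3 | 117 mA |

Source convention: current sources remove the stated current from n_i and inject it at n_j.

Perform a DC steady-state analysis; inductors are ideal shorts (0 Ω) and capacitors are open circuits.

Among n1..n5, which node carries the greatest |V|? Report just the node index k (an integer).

Apply KCL at each of the 5 non-ground nodes and solve the resulting linear system.
Node n1: branches {I1, R2, R3, L1, I3, C3, R8} → V_1 = 10.73
Node n2: branches {I1, R3, R4, C2, R7, R9, I5} → V_2 = 75.02
Node n3: branches {R4, I3, R6, R7, R9, I4, R10, I6} → V_3 = 13.77
Node n4: branches {R1, C1, I2, L1, C2, R5, C3, L2, R10} → V_4 = 10.73
Node n5: branches {R1, R5, R6, I4, L2} → V_5 = 10.73
Source currents: i(L1)=-4.171, i(L2)=-2.541

2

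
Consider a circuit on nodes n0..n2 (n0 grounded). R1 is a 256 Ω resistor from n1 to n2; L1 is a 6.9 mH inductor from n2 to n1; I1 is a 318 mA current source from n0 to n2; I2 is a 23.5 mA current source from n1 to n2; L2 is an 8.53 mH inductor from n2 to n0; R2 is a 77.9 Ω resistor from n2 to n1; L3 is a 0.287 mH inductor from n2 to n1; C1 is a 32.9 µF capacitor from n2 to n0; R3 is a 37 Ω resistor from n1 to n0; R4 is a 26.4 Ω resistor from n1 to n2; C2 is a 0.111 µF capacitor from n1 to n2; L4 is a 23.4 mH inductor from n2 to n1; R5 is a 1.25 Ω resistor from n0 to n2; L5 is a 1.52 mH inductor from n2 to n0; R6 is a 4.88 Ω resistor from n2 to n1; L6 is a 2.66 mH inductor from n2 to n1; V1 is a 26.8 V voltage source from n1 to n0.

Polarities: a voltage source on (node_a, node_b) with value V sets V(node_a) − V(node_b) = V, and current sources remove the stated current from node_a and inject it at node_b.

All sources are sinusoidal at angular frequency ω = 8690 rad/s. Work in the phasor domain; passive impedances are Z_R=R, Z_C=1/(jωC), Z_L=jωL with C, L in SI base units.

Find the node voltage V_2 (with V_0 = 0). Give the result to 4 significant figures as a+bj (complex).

9.269-9.412j V

MNA unknowns: 2 node voltages V₁..V_2 plus 1 source current (V1)
R1: Y=0.003906+0.000j on G[1,2]
L1: Y=0.000-0.01668j on G[2,1]
I1: z[0]−=0.318, z[2]+=0.318
I2: z[1]−=0.0235, z[2]+=0.0235
L2: Y=0.000-0.01349j on G[2,0]
R2: Y=0.01284+0.000j on G[2,1]
L3: Y=0.000-0.4010j on G[2,1]
C1: Y=0.000+0.2859j on G[2,0]
R3: Y=0.02703+0.000j on G[1,0]
R4: Y=0.03788+0.000j on G[1,2]
C2: Y=0.000+0.0009646j on G[1,2]
L4: Y=0.000-0.004918j on G[2,1]
R5: Y=0.8000+0.000j on G[0,2]
L5: Y=0.000-0.07571j on G[2,0]
R6: Y=0.2049+0.000j on G[2,1]
L6: Y=0.000-0.04326j on G[2,1]
V1: row V1−V0=26.8, i_V1 at 1,0
solve → V1=26.80+0.000j, V2=9.269-9.412j
aux → i_V1=-9.673+5.706j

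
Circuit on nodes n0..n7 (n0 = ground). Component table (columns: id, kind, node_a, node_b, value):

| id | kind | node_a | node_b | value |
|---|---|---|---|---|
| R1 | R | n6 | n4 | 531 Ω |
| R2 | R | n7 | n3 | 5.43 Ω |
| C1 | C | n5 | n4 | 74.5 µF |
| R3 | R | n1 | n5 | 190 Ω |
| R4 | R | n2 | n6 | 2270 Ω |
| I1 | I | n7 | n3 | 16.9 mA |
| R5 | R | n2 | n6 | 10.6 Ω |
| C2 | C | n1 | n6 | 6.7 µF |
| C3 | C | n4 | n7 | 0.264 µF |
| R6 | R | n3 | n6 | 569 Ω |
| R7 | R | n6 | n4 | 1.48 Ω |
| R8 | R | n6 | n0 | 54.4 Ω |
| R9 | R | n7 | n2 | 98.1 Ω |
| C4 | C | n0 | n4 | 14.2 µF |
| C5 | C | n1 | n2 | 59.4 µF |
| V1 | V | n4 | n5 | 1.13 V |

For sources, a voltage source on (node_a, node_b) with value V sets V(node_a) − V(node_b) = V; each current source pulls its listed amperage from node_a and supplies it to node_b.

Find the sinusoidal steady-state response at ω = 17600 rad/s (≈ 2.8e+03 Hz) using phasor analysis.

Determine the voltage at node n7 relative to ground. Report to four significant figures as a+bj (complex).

Element admittances at ω=17600 rad/s:
  Y(R1) = 0.001883+0.000j S between n6,n4
  Y(R2) = 0.1842+0.000j S between n7,n3
  Y(C1) = 0.000+1.311j S between n5,n4
  Y(R3) = 0.005263+0.000j S between n1,n5
  Y(R4) = 0.0004405+0.000j S between n2,n6
  I1: injects 0.0169 A into n3 (from n7)
  Y(R5) = 0.09434+0.000j S between n2,n6
  Y(C2) = 0.000+0.1179j S between n1,n6
  Y(C3) = 0.000+0.004646j S between n4,n7
  Y(R6) = 0.001757+0.000j S between n3,n6
  Y(R7) = 0.6757+0.000j S between n6,n4
  Y(R8) = 0.01838+0.000j S between n6,n0
  Y(R9) = 0.01019+0.000j S between n7,n2
  Y(C4) = 0.000+0.2499j S between n0,n4
  Y(C5) = 0.000+1.045j S between n1,n2
  V1: constraint V(n4)−V(n5) = 1.13
Assemble and solve the 8×8 MNA system:
  V(n1)=-0.03023+0.02845j  V(n2)=-0.03259+0.02619j  V(n3)=0.06202+0.03330j  V(n4)=4.423e-05-0.0005918j  V(n5)=-1.130-0.0005918j  V(n6)=-0.008045-0.0006013j  V(n7)=-0.02908+0.03362j
  i(V1)=-0.005788-1.482j

-0.02908+0.03362j V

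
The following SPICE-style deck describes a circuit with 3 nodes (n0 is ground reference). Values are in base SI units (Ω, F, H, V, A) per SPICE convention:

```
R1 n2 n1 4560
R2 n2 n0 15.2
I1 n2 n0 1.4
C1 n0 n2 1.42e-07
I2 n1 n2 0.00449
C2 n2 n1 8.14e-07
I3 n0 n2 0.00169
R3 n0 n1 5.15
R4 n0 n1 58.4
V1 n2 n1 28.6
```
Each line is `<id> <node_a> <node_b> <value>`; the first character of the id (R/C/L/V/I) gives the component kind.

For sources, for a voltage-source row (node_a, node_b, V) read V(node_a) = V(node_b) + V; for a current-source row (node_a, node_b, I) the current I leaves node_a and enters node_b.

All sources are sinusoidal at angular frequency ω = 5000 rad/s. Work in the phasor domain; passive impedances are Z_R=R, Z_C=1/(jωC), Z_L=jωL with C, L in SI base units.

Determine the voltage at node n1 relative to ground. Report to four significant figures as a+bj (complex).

MNA unknowns: 2 node voltages V₁..V_2 plus 1 source current (V1)
R1: Y=0.0002193+0.000j on G[2,1]
R2: Y=0.06579+0.000j on G[2,0]
I1: z[2]−=1.4, z[0]+=1.4
C1: Y=0.000+0.0007100j on G[0,2]
I2: z[1]−=0.00449, z[2]+=0.00449
C2: Y=0.000+0.004070j on G[2,1]
I3: z[0]−=0.00169, z[2]+=0.00169
R3: Y=0.1942+0.000j on G[0,1]
R4: Y=0.01712+0.000j on G[0,1]
V1: row V2−V1=28.6, i_V1 at 2,1
solve → V1=-11.84-0.04295j, V2=16.76-0.04295j
aux → i_V1=-2.503-0.1255j

-11.84-0.04295j V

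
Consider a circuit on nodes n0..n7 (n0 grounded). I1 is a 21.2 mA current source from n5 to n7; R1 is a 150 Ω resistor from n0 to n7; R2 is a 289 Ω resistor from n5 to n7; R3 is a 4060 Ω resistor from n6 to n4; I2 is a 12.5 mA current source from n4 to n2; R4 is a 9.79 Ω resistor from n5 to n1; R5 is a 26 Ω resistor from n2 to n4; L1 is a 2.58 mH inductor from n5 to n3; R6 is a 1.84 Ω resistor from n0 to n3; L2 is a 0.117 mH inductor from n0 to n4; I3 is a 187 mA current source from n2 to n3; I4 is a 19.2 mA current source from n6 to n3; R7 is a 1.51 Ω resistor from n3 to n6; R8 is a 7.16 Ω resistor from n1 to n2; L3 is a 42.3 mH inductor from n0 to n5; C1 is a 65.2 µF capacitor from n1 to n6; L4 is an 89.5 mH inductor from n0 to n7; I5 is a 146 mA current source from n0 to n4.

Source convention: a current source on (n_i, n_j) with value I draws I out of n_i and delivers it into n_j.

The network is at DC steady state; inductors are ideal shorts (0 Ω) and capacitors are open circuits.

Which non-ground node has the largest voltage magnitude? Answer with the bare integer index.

Element admittances at DC:
  I1: injects 0.0212 A into n7 (from n5)
  Y(R1) = 0.006667 S between n0,n7
  Y(R2) = 0.003460 S between n5,n7
  Y(R3) = 0.0002463 S between n6,n4
  I2: injects 0.0125 A into n2 (from n4)
  Y(R4) = 0.1021 S between n5,n1
  Y(R5) = 0.03846 S between n2,n4
  L1: short n5↔n3 (DC inductor)
  Y(R6) = 0.5435 S between n0,n3
  L2: short n0↔n4 (DC inductor)
  I3: injects 0.187 A into n3 (from n2)
  I4: injects 0.0192 A into n3 (from n6)
  Y(R7) = 0.6623 S between n3,n6
  Y(R8) = 0.1397 S between n1,n2
  L3: short n0↔n5 (DC inductor)
  Y(C1) = 0.000 S between n1,n6
  L4: short n0↔n7 (DC inductor)
  I5: injects 0.146 A into n4 (from n0)
Assemble and solve the 11×11 MNA system:
  V(n1)=-1.034  V(n2)=-1.791  V(n3)=0.000  V(n4)=0.000  V(n5)=0.000  V(n6)=-0.02898  V(n7)=0.000
  i(L1)=-0.1870  i(L2)=-0.06463  i(L3)=-0.06017  i(L4)=-0.02120

2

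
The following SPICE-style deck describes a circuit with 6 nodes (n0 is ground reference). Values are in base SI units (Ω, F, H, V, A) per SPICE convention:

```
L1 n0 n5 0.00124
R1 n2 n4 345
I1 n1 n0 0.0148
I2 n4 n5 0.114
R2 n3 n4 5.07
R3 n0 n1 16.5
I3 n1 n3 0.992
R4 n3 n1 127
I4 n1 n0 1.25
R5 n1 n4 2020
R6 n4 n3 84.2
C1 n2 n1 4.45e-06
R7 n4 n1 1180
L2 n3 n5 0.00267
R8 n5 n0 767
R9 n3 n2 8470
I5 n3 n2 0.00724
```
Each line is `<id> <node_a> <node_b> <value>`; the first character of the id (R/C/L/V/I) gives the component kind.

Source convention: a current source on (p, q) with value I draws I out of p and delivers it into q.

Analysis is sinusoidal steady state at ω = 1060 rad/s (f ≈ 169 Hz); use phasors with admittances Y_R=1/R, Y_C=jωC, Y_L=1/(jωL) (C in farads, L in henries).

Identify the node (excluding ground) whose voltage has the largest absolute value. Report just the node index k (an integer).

Element admittances at ω=1060 rad/s:
  Y(L1) = 0.000-0.7608j S between n0,n5
  Y(R1) = 0.002899+0.000j S between n2,n4
  I1: injects 0.0148 A into n0 (from n1)
  I2: injects 0.114 A into n5 (from n4)
  Y(R2) = 0.1972+0.000j S between n3,n4
  Y(R3) = 0.06061+0.000j S between n0,n1
  I3: injects 0.992 A into n3 (from n1)
  Y(R4) = 0.007874+0.000j S between n3,n1
  I4: injects 1.25 A into n0 (from n1)
  Y(R5) = 0.0004950+0.000j S between n1,n4
  Y(R6) = 0.01188+0.000j S between n4,n3
  Y(C1) = 0.000+0.004717j S between n2,n1
  Y(R7) = 0.0008475+0.000j S between n4,n1
  Y(L2) = 0.000-0.3533j S between n3,n5
  Y(R8) = 0.001304+0.000j S between n5,n0
  Y(R9) = 0.0001181+0.000j S between n3,n2
  I5: injects 0.00724 A into n2 (from n3)
Assemble and solve the 5×5 MNA system:
  V(n1)=-31.32+0.9802j  V(n2)=-21.24-13.67j  V(n3)=0.2476+2.302j  V(n4)=-0.7773+2.077j  V(n5)=0.07951+0.8323j

1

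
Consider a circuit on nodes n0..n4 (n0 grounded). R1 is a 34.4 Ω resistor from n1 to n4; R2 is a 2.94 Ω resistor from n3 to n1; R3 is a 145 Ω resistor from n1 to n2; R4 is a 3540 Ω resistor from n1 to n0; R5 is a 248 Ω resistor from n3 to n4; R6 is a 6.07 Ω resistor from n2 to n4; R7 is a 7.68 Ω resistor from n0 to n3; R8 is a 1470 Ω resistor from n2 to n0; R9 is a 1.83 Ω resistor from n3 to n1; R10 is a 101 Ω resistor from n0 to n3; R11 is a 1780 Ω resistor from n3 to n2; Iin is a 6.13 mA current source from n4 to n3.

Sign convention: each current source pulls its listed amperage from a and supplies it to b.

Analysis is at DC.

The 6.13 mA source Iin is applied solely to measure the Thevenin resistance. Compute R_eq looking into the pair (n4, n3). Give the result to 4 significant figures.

R_eq = 25.33 Ω

Apply KCL at each of the 4 non-ground nodes and solve the resulting linear system.
Node n1: branches {R1, R2, R3, R4, R9} → V_1 = -0.005272
Node n2: branches {R3, R6, R8, R11} → V_2 = -0.1475
Node n3: branches {R2, R5, R7, R9, R10, R11, Iin} → V_3 = 0.0007267
Node n4: branches {R1, R5, R6, Iin} → V_4 = -0.1546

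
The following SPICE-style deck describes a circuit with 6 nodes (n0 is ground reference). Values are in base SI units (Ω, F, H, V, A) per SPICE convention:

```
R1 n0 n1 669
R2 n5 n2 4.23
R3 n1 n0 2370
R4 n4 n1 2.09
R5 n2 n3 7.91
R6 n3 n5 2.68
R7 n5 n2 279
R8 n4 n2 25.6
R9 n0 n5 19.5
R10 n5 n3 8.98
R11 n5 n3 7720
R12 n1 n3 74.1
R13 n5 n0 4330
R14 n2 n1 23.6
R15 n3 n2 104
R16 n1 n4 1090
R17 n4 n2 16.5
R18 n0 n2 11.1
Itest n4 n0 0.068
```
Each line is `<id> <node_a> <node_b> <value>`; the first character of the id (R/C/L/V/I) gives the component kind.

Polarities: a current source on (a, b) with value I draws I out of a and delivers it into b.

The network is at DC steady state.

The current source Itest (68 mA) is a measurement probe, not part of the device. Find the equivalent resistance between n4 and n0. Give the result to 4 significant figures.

R_eq = 13.66 Ω

MNA unknowns: 5 node voltages V₁..V_5
R1: Y=0.001495 on G[0,1]
R2: Y=0.2364 on G[5,2]
R3: Y=0.0004219 on G[1,0]
R4: Y=0.4785 on G[4,1]
R5: Y=0.1264 on G[2,3]
R6: Y=0.3731 on G[3,5]
R7: Y=0.003584 on G[5,2]
R8: Y=0.03906 on G[4,2]
R9: Y=0.05128 on G[0,5]
R10: Y=0.1114 on G[5,3]
R11: Y=0.0001295 on G[5,3]
R12: Y=0.01350 on G[1,3]
R13: Y=0.0002309 on G[5,0]
R14: Y=0.04237 on G[2,1]
R15: Y=0.009615 on G[3,2]
R16: Y=0.0009174 on G[1,4]
R17: Y=0.06061 on G[4,2]
R18: Y=0.09009 on G[0,2]
Itest: z[4]−=0.068, z[0]+=0.068
solve → V1=-0.8788, V2=-0.4872, V3=-0.4559, V4=-0.9288, V5=-0.4353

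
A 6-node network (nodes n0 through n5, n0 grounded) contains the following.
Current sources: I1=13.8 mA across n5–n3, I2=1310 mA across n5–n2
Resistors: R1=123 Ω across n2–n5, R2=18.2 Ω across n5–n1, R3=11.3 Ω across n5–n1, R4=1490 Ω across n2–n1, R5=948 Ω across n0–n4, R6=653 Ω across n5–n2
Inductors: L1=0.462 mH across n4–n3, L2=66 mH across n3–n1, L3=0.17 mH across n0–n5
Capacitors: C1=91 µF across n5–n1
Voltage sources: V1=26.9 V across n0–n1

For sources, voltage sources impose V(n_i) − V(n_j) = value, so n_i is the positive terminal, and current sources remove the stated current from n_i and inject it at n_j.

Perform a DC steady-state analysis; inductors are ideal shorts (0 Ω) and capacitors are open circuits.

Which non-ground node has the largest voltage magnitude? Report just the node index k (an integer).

2

MNA unknowns: 5 node voltages V₁..V_5 plus 4 source currents (L1, L2, L3, V1)
I1: z[5]−=0.0138, z[3]+=0.0138
R1: Y=0.008130 on G[2,5]
I2: z[5]−=1.31, z[2]+=1.31
R2: Y=0.05495 on G[5,1]
L1: row V4−V3=0, i_L1 at 4,3
R3: Y=0.08850 on G[5,1]
L2: row V3−V1=0, i_L2 at 3,1
R4: Y=0.0006711 on G[2,1]
L3: row V0−V5=0, i_L3 at 0,5
R5: Y=0.001055 on G[0,4]
C1: Y=0.000 on G[5,1]
R6: Y=0.001531 on G[5,2]
V1: row V0−V1=26.9, i_V1 at 0,1
solve → V1=-26.90, V2=125.0, V3=-26.90, V4=-26.90, V5=0.000
aux → i_L1=0.02838, i_L2=0.04218, i_L3=3.974, i_V1=-4.003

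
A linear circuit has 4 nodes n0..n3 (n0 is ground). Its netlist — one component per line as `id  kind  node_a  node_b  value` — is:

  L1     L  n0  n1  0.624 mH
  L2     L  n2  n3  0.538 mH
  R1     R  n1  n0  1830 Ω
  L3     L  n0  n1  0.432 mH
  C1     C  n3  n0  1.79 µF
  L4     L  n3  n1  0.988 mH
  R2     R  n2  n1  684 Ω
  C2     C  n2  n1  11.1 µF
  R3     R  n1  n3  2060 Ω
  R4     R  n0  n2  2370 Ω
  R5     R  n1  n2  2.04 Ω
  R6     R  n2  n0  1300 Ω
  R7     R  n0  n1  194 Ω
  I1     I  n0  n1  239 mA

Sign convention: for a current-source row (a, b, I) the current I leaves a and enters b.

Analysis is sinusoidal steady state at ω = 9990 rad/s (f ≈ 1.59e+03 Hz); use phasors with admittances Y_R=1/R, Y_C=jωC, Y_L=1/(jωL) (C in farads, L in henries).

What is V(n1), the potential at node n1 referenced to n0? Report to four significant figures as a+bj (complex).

0.01234+0.6402j V

MNA unknowns: 3 node voltages V₁..V_3
L1: Y=0.000-0.1604j on G[0,1]
L2: Y=0.000-0.1861j on G[2,3]
R1: Y=0.0005464+0.000j on G[1,0]
L3: Y=0.000-0.2317j on G[0,1]
C1: Y=0.000+0.01788j on G[3,0]
L4: Y=0.000-0.1013j on G[3,1]
R2: Y=0.001462+0.000j on G[2,1]
C2: Y=0.000+0.1109j on G[2,1]
R3: Y=0.0004854+0.000j on G[1,3]
R4: Y=0.0004219+0.000j on G[0,2]
R5: Y=0.4902+0.000j on G[1,2]
R6: Y=0.0007692+0.000j on G[2,0]
R7: Y=0.005155+0.000j on G[0,1]
I1: z[0]−=0.239, z[1]+=0.239
solve → V1=0.01234+0.6402j, V2=0.02795+0.6367j, V3=0.02401+0.6802j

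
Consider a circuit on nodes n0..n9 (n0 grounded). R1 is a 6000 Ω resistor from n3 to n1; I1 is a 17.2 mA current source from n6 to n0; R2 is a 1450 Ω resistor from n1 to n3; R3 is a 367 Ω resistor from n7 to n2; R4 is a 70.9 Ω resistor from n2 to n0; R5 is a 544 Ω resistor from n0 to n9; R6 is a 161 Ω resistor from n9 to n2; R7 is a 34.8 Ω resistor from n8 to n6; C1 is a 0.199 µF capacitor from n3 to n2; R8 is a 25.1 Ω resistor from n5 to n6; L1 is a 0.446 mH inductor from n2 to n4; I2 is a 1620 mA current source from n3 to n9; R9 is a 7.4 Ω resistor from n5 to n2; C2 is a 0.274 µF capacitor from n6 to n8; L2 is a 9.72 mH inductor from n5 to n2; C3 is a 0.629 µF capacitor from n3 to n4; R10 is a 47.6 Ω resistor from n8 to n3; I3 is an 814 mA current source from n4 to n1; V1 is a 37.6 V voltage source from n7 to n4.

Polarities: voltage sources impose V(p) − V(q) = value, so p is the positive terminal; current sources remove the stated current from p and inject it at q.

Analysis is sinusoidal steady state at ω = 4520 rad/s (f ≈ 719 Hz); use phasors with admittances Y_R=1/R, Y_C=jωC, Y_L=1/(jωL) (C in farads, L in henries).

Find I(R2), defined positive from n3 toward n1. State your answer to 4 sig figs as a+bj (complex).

-0.6556+0.000j A

Apply KCL at each of the 9 non-ground nodes and solve the resulting linear system.
Node n1: branches {R1, R2, I3} → V_1 = 847.9+33.67j
Node n2: branches {R3, R4, R6, C1, L1, R9, L2} → V_2 = -24.94+0.000j
Node n3: branches {R1, R2, C1, I2, C3, R10} → V_3 = -102.7+33.67j
Node n4: branches {L1, C3, I3, V1} → V_4 = -24.50-2.055j
Node n5: branches {R8, R9, L2} → V_5 = -30.27+1.265j
Node n6: branches {I1, R7, R8, C2} → V_6 = -47.62+8.600j
Node n7: branches {R3, V1} → V_7 = 13.10-2.055j
Node n8: branches {R7, C2, R10} → V_8 = -70.60+19.76j
Node n9: branches {R5, R6, I2} → V_9 = 182.0+0.000j
Source currents: i(V1)=-0.1036+0.005598j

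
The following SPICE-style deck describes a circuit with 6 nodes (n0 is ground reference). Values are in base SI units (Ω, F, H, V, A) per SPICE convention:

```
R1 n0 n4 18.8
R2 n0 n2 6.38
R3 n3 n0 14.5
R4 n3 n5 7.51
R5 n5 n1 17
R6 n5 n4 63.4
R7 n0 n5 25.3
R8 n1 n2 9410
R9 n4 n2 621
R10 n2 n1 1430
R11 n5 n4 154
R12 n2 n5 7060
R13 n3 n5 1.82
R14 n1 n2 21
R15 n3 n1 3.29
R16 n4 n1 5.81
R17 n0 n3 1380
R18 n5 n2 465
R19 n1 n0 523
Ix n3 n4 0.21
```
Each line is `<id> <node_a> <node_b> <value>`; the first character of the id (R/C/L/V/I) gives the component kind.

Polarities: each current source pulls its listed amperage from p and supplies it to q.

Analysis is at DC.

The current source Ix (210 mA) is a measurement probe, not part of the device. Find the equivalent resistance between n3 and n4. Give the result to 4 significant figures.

Apply KCL at each of the 5 non-ground nodes and solve the resulting linear system.
Node n1: branches {R5, R8, R10, R14, R15, R16, R19} → V_1 = -0.01570
Node n2: branches {R2, R8, R9, R10, R12, R14, R18} → V_2 = -0.001127
Node n3: branches {R3, R4, R13, R15, R17, Ix} → V_3 = -0.4195
Node n4: branches {R1, R6, R9, R11, R16, Ix} → V_4 = 0.8020
Node n5: branches {R4, R5, R6, R7, R11, R12, R13, R18} → V_5 = -0.3345

R_eq = 5.817 Ω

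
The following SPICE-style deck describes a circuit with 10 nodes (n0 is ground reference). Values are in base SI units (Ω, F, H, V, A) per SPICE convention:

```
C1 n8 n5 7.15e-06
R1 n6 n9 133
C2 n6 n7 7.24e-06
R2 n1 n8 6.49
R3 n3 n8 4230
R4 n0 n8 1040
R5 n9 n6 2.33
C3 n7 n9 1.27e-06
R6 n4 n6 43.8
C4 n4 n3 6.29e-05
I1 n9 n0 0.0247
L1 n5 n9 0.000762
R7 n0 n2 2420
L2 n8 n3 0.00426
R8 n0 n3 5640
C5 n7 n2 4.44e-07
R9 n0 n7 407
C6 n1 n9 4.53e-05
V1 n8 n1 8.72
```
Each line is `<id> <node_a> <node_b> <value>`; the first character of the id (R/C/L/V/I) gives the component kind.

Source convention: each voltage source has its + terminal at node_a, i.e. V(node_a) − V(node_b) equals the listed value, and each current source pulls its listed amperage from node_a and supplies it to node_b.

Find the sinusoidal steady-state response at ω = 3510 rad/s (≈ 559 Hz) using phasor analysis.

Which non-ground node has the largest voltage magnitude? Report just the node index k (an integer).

1

MNA unknowns: 9 node voltages V₁..V_9 plus 1 source current (V1)
C1: Y=0.000+0.02510j on G[8,5]
R1: Y=0.007519+0.000j on G[6,9]
C2: Y=0.000+0.02541j on G[6,7]
R2: Y=0.1541+0.000j on G[1,8]
R3: Y=0.0002364+0.000j on G[3,8]
R4: Y=0.0009615+0.000j on G[0,8]
R5: Y=0.4292+0.000j on G[9,6]
C3: Y=0.000+0.004458j on G[7,9]
R6: Y=0.02283+0.000j on G[4,6]
C4: Y=0.000+0.2208j on G[4,3]
I1: z[9]−=0.0247, z[0]+=0.0247
L1: Y=0.000-0.3739j on G[5,9]
R7: Y=0.0004132+0.000j on G[0,2]
L2: Y=0.000-0.06688j on G[8,3]
R8: Y=0.0001773+0.000j on G[0,3]
C5: Y=0.000+0.001558j on G[7,2]
R9: Y=0.002457+0.000j on G[0,7]
C6: Y=0.000+0.1590j on G[1,9]
V1: row V8−V1=8.72, i_V1 at 8,1
solve → V1=-9.807+1.506j, V2=-7.660-2.190j, V3=-1.358-0.8605j, V4=-1.279-0.1424j, V5=-9.175+0.5989j, V6=-8.224+0.6189j, V7=-8.241-0.1588j, V8=-1.087+1.506j, V9=-8.632+0.6598j
aux → i_V1=-1.478-0.1869j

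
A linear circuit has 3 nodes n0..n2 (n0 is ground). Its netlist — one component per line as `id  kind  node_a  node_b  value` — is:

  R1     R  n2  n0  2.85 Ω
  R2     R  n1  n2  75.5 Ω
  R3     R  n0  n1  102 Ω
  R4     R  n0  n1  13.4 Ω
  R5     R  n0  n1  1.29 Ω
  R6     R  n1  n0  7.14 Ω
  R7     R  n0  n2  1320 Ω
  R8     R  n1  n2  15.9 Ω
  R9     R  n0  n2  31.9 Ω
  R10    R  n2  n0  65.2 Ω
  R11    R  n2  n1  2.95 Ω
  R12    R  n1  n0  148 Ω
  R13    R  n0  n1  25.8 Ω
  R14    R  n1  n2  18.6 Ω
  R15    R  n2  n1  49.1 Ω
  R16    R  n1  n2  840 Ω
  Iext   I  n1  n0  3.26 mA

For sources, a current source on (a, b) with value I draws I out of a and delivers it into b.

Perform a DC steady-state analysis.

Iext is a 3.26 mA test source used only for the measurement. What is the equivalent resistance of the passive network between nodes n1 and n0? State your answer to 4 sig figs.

R_eq = 0.7905 Ω

Element admittances at DC:
  Y(R1) = 0.3509 S between n2,n0
  Y(R2) = 0.01325 S between n1,n2
  Y(R3) = 0.009804 S between n0,n1
  Y(R4) = 0.07463 S between n0,n1
  Y(R5) = 0.7752 S between n0,n1
  Y(R6) = 0.1401 S between n1,n0
  Y(R7) = 0.0007576 S between n0,n2
  Y(R8) = 0.06289 S between n1,n2
  Y(R9) = 0.03135 S between n0,n2
  Y(R10) = 0.01534 S between n2,n0
  Y(R11) = 0.3390 S between n2,n1
  Y(R12) = 0.006757 S between n1,n0
  Y(R13) = 0.03876 S between n0,n1
  Y(R14) = 0.05376 S between n1,n2
  Y(R15) = 0.02037 S between n2,n1
  Y(R16) = 0.001190 S between n1,n2
  Iext: injects 0.00326 A into n0 (from n1)
Assemble and solve the 2×2 MNA system:
  V(n1)=-0.002577  V(n2)=-0.001422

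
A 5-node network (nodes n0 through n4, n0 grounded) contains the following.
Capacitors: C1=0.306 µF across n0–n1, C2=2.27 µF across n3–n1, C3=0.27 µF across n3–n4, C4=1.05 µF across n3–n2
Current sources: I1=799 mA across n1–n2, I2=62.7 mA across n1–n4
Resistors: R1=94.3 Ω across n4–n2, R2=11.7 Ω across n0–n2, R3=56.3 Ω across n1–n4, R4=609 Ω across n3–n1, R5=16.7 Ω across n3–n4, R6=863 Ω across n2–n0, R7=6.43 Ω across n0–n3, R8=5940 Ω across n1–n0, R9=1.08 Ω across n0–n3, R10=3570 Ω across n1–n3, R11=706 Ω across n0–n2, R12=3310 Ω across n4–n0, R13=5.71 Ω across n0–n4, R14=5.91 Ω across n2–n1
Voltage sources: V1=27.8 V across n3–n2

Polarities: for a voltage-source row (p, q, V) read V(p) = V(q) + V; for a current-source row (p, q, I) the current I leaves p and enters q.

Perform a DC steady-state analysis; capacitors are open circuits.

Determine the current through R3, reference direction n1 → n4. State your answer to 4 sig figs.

-0.4506 A

Element admittances at DC:
  Y(C1) = 0.000 S between n0,n1
  I1: injects 0.799 A into n2 (from n1)
  Y(R1) = 0.01060 S between n4,n2
  Y(R2) = 0.08547 S between n0,n2
  Y(R3) = 0.01776 S between n1,n4
  Y(R4) = 0.001642 S between n3,n1
  Y(R5) = 0.05988 S between n3,n4
  Y(R6) = 0.001159 S between n2,n0
  Y(R7) = 0.1555 S between n0,n3
  Y(R8) = 0.0001684 S between n1,n0
  Y(C2) = 0.000 S between n3,n1
  Y(R9) = 0.9259 S between n0,n3
  I2: injects 0.0627 A into n4 (from n1)
  Y(R10) = 0.0002801 S between n1,n3
  Y(R11) = 0.001416 S between n0,n2
  Y(R12) = 0.0003021 S between n4,n0
  Y(C3) = 0.000 S between n3,n4
  Y(C4) = 0.000 S between n3,n2
  Y(R13) = 0.1751 S between n0,n4
  Y(R14) = 0.1692 S between n2,n1
  V1: constraint V(n3)−V(n2) = 27.8
Assemble and solve the 5×5 MNA system:
  V(n1)=-27.45  V(n2)=-25.39  V(n3)=2.410  V(n4)=-2.085
  i(V1)=-2.933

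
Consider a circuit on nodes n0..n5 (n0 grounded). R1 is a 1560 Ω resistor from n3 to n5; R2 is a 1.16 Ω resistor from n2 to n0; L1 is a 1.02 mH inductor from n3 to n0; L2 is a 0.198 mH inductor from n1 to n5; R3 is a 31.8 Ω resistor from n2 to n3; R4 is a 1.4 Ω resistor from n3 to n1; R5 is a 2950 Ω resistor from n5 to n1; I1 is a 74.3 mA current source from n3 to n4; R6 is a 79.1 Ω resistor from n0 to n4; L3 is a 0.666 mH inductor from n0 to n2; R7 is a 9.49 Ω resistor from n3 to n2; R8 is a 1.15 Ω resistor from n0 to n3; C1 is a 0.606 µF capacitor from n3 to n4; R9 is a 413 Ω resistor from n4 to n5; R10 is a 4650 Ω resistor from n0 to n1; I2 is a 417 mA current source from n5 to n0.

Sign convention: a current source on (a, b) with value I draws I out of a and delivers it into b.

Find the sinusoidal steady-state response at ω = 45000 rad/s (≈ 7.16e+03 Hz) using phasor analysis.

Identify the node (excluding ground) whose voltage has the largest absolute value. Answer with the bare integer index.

Element admittances at ω=45000 rad/s:
  Y(R1) = 0.0006410+0.000j S between n3,n5
  Y(R2) = 0.8621+0.000j S between n2,n0
  Y(L1) = 0.000-0.02179j S between n3,n0
  Y(L2) = 0.000-0.1122j S between n1,n5
  Y(R3) = 0.03145+0.000j S between n2,n3
  Y(R4) = 0.7143+0.000j S between n3,n1
  Y(R5) = 0.0003390+0.000j S between n5,n1
  I1: injects 0.0743 A into n4 (from n3)
  Y(R6) = 0.01264+0.000j S between n0,n4
  Y(L3) = 0.000-0.03337j S between n0,n2
  Y(R7) = 0.1054+0.000j S between n3,n2
  Y(R8) = 0.8696+0.000j S between n0,n3
  Y(C1) = 0.000+0.02727j S between n3,n4
  Y(R9) = 0.002421+0.000j S between n4,n5
  Y(R10) = 0.0002151+0.000j S between n0,n1
  I2: injects 0.417 A into n0 (from n5)
Assemble and solve the 5×5 MNA system:
  V(n1)=-1.007+0.02773j  V(n2)=-0.05881+0.0007656j  V(n3)=-0.4292+0.01993j  V(n4)=0.5275-2.319j  V(n5)=-1.067-3.650j

5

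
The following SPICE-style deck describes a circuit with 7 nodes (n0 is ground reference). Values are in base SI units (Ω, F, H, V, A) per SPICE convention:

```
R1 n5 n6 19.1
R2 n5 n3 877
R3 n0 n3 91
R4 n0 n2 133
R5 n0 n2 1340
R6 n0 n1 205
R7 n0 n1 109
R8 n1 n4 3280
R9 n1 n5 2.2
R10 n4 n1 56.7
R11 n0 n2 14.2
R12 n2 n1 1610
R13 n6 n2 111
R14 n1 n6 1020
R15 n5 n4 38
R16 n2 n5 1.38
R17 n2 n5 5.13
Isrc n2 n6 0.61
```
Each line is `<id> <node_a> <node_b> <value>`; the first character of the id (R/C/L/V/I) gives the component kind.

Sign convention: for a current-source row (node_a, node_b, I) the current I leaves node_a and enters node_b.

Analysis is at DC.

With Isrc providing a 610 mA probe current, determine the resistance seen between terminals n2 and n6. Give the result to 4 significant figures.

MNA unknowns: 6 node voltages V₁..V_6
R1: Y=0.05236 on G[5,6]
R2: Y=0.001140 on G[5,3]
R3: Y=0.01099 on G[0,3]
R4: Y=0.007519 on G[0,2]
R5: Y=0.0007463 on G[0,2]
R6: Y=0.004878 on G[0,1]
R7: Y=0.009174 on G[0,1]
R8: Y=0.0003049 on G[1,4]
R9: Y=0.4545 on G[1,5]
R10: Y=0.01764 on G[4,1]
R11: Y=0.07042 on G[0,2]
R12: Y=0.0006211 on G[2,1]
R13: Y=0.009009 on G[6,2]
R14: Y=0.0009804 on G[1,6]
R15: Y=0.02632 on G[5,4]
R16: Y=0.7246 on G[2,5]
R17: Y=0.1949 on G[2,5]
Isrc: z[2]−=0.61, z[6]+=0.61
solve → V1=0.4702, V2=-0.09007, V3=0.04369, V4=0.4669, V5=0.4647, V6=10.17

R_eq = 16.82 Ω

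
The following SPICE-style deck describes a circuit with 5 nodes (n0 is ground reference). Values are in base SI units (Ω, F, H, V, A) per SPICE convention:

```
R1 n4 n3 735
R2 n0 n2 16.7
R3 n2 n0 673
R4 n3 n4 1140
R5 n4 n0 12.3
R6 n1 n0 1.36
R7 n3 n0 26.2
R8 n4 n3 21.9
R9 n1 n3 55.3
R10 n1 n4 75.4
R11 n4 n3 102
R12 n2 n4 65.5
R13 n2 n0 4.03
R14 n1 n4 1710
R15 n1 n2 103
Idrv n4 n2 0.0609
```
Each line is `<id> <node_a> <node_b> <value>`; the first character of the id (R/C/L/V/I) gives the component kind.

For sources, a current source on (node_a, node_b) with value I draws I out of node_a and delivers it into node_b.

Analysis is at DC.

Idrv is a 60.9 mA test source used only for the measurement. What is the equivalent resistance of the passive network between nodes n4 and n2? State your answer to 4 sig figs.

Apply KCL at each of the 4 non-ground nodes and solve the resulting linear system.
Node n1: branches {R6, R9, R10, R14, R15} → V_1 = -0.01051
Node n2: branches {R2, R3, R12, R13, R15, Idrv} → V_2 = 0.1625
Node n3: branches {R1, R4, R7, R8, R9, R11} → V_3 = -0.2155
Node n4: branches {R1, R4, R5, R8, R10, R11, R12, R14, Idrv} → V_4 = -0.4223

R_eq = 9.603 Ω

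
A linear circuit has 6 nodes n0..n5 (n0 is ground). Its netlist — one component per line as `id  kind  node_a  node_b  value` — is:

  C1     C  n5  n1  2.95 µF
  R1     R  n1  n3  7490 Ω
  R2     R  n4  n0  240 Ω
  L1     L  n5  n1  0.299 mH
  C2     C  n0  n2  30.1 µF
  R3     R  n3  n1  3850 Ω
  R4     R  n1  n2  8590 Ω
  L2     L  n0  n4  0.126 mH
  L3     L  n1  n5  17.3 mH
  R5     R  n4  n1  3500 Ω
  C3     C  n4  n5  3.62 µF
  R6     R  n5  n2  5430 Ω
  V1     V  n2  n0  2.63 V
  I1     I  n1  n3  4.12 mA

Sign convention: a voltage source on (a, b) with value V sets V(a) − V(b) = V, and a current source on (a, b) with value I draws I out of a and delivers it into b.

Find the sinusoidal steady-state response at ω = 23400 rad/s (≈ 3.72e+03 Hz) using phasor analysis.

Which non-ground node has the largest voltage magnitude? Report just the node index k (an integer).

3

Apply KCL at each of the 5 non-ground nodes and solve the resulting linear system.
Node n1: branches {C1, R1, L1, R3, R4, L3, R5, I1} → V_1 = 3.661e-05-0.002993j
Node n2: branches {C2, R4, R6, V1} → V_2 = 2.630+0.000j
Node n3: branches {R1, R3, I1} → V_3 = 10.48-0.002993j
Node n4: branches {R2, L2, R5, C3} → V_4 = 2.380e-05+0.002330j
Node n5: branches {C1, L1, L3, C3, R6} → V_5 = 6.109e-05-0.007002j
Source currents: i(V1)=-0.0007905-1.852j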